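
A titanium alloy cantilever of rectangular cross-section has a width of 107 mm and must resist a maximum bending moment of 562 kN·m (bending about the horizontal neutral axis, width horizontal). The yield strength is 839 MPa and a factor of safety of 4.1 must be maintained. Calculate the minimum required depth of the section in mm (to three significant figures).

σ_allow = 839/4.1 = 204.6 MPa.
For a rectangular section σ = 6M/(bh²), so h² = 6M/(b σ_allow) = 6×5.6200×10^8/(107×204.6) = 154000 mm².
h = 392.4 mm.

h = 392 mm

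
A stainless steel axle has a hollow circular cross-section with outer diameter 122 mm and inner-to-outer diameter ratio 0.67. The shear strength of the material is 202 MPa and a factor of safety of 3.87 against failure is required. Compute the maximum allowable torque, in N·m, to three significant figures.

T_allow = 14900 N·m

τ_allow = 202/3.87 = 52.20 MPa.
For a hollow shaft T_allow = τ_allow·πd_o³(1−k⁴)/16 with 1−k⁴ = 0.7985, so πd_o³(1−k⁴)/16 = 284700 mm³.
T_allow = 52.20×284700 = 1.486×10^7 N·mm = 14860 N·m.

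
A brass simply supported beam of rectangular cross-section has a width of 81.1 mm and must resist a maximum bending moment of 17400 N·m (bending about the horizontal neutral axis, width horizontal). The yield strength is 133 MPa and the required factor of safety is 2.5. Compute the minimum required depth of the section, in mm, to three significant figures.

h = 156 mm

σ_allow = 133/2.5 = 53.20 MPa.
For a rectangular section σ = 6M/(bh²), so h² = 6M/(b σ_allow) = 6×1.7400×10^7/(81.1×53.20) = 24200 mm².
h = 155.6 mm.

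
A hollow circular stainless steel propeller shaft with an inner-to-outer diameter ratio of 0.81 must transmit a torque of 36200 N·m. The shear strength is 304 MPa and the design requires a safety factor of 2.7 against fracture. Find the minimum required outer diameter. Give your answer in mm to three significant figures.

τ_allow = 304/2.7 = 112.6 MPa.
For a hollow shaft τ = 16T/[πd_o³(1−k⁴)] with k = 0.81, so 1−k⁴ = 0.5695.
d_o³ = 16T/[π τ_allow (1−k⁴)] = 16×3.6200×10^7/(π×112.6×0.5695) = 2.875×10^6 mm³.
d_o = 142.2 mm.

d_o = 142 mm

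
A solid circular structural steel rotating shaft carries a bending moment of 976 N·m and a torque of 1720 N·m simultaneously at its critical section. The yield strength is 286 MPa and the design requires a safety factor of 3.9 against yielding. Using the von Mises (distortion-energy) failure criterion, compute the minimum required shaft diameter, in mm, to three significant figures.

σ_allow = σ_y/n = 286/3.9 = 73.33 MPa.
For a solid shaft σ_b = 32M/(πd³) and τ = 16T/(πd³), so the von Mises stress is σ' = (16/πd³)·√(4M²+3T²).
√(4M²+3T²) = √(4×(976000)² + 3×(1.720×10^6)²) = 3.562×10^6 N·mm.
d³ = 16×3.562×10^6/(π×73.33) = 247400 mm³.
d = 62.77 mm.

d = 62.8 mm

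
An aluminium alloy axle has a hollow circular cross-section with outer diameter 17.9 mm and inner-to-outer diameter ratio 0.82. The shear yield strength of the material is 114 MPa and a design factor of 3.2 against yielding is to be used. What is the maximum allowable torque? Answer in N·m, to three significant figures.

τ_allow = 114/3.2 = 35.62 MPa.
For a hollow shaft T_allow = τ_allow·πd_o³(1−k⁴)/16 with 1−k⁴ = 0.5479, so πd_o³(1−k⁴)/16 = 617.0 mm³.
T_allow = 35.62×617.0 = 21980 N·mm = 21.98 N·m.

T_allow = 22.0 N·m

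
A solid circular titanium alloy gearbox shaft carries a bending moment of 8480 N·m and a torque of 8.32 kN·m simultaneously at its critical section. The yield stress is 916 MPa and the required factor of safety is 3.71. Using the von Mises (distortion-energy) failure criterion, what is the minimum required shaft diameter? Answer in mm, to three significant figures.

d = 77.1 mm

σ_allow = σ_y/n = 916/3.71 = 246.9 MPa.
For a solid shaft σ_b = 32M/(πd³) and τ = 16T/(πd³), so the von Mises stress is σ' = (16/πd³)·√(4M²+3T²).
√(4M²+3T²) = √(4×(8.480×10^6)² + 3×(8.320×10^6)²) = 2.226×10^7 N·mm.
d³ = 16×2.226×10^7/(π×246.9) = 459100 mm³.
d = 77.14 mm.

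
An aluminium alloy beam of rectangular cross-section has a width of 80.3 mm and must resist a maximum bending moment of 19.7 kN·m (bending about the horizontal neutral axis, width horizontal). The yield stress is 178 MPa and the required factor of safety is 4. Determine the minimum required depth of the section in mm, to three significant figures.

σ_allow = 178/4 = 44.50 MPa.
For a rectangular section σ = 6M/(bh²), so h² = 6M/(b σ_allow) = 6×1.9700×10^7/(80.3×44.50) = 33080 mm².
h = 181.9 mm.

h = 182 mm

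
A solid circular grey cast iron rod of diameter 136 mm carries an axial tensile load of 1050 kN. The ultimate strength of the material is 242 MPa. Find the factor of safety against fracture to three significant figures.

A = πd²/4 = 14530 mm².
σ = F/A = 1050000/14530 = 72.28 MPa.
n = 242/72.28 = 3.348.

n = 3.35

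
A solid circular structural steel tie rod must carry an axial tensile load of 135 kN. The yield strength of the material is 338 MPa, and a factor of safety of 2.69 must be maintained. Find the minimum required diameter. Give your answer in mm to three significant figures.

Allowable stress σ_allow = 338/2.69 = 125.7 MPa.
Required area A = F/σ_allow = 135000/125.7 = 1074 mm².
A = πd²/4 → d = √(4A/π) = 36.99 mm.

d = 37.0 mm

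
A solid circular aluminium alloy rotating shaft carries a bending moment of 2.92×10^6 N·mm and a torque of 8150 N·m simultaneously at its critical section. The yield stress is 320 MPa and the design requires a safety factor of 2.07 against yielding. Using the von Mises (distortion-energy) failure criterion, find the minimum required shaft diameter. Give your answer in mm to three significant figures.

d = 79.5 mm

σ_allow = σ_y/n = 320/2.07 = 154.6 MPa.
For a solid shaft σ_b = 32M/(πd³) and τ = 16T/(πd³), so the von Mises stress is σ' = (16/πd³)·√(4M²+3T²).
√(4M²+3T²) = √(4×(2.920×10^6)² + 3×(8.150×10^6)²) = 1.528×10^7 N·mm.
d³ = 16×1.528×10^7/(π×154.6) = 503300 mm³.
d = 79.54 mm.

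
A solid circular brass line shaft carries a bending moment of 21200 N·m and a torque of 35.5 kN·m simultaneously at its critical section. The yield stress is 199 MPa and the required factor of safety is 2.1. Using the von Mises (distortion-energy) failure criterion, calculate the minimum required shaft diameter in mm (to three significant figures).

σ_allow = σ_y/n = 199/2.1 = 94.76 MPa.
For a solid shaft σ_b = 32M/(πd³) and τ = 16T/(πd³), so the von Mises stress is σ' = (16/πd³)·√(4M²+3T²).
√(4M²+3T²) = √(4×(2.120×10^7)² + 3×(3.550×10^7)²) = 7.469×10^7 N·mm.
d³ = 16×7.469×10^7/(π×94.76) = 4.014×10^6 mm³.
d = 158.9 mm.

d = 159 mm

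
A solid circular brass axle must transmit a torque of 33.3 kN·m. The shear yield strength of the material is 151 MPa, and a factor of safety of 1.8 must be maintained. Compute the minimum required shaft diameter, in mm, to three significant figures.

d = 126 mm

Allowable shear stress τ_allow = 151/1.8 = 83.89 MPa.
For a solid shaft τ = 16T/(πd³), so d³ = 16T/(π τ_allow) = 16×3.3300×10^7/(π×83.89) = 2.022×10^6 mm³.
d = (2.022×10^6)^(1/3) = 126.4 mm.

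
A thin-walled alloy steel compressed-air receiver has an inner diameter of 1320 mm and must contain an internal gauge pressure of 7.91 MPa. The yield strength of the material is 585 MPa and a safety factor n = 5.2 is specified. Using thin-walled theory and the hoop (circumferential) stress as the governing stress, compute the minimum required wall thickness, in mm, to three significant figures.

t = 46.4 mm

σ_allow = 585/5.2 = 112.5 MPa.
Hoop stress σ_h = pD/(2t), so t = pD/(2σ_allow) = 7.91×1320/(2×112.5) = 46.41 mm.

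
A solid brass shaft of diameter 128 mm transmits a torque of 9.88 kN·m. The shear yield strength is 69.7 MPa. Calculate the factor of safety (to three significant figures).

n = 2.90

τ = 16T/(πd³) = 16×9880000/(π×128³) = 23.99 MPa.
n = τ_limit/τ = 69.7/23.99 = 2.905.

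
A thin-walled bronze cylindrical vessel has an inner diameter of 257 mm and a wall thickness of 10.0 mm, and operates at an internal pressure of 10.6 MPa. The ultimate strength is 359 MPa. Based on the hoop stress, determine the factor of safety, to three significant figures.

n = 2.64

σ_h = pD/(2t) = 10.6×257/(2×10.0) = 136.2 MPa.
n = 359/136.2 = 2.636.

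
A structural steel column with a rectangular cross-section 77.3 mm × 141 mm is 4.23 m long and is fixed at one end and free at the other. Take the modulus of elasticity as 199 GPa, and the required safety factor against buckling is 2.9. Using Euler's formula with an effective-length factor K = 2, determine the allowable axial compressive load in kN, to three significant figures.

P_allow = 51.4 kN

Buckling occurs about the weak axis: I_min = h·b³/12 = 141×77.3³/12 = 5.427×10^6 mm⁴ (b = 77.3 mm is the smaller dimension).
Effective length L_e = KL = 2×4.23 m = 8460 mm.
Euler critical load P_cr = π²EI/L_e² = π²×199000×5.427×10^6/8460² = 148900 N.
P_allow = P_cr/n = 148900/2.9 = 51360 N.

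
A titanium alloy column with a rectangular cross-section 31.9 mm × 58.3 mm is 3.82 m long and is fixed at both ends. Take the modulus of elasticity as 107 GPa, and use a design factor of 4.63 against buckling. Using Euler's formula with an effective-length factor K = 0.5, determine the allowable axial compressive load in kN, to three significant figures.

Buckling occurs about the weak axis: I_min = h·b³/12 = 58.3×31.9³/12 = 157700 mm⁴ (b = 31.9 mm is the smaller dimension).
Effective length L_e = KL = 0.5×3.82 m = 1910 mm.
Euler critical load P_cr = π²EI/L_e² = π²×107000×157700/1910² = 45650 N.
P_allow = P_cr/n = 45650/4.63 = 9860 N.

P_allow = 9.86 kN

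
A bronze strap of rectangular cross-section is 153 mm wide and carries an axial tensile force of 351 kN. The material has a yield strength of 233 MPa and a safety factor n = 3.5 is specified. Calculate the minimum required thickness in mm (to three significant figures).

σ_allow = 233/3.5 = 66.57 MPa.
Required area A = F/σ_allow = 351000/66.57 = 5273 mm².
t = A/w = 5273/153 = 34.46 mm.

t = 34.5 mm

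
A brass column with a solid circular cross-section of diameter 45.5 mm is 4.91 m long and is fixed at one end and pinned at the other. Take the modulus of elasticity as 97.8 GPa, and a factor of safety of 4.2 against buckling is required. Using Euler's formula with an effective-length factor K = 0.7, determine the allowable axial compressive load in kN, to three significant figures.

P_allow = 4.09 kN

I = πd⁴/64 = π×45.5⁴/64 = 210400 mm⁴.
Effective length L_e = KL = 0.7×4.91 m = 3437 mm.
Euler critical load P_cr = π²EI/L_e² = π²×97800×210400/3437² = 17190 N.
P_allow = P_cr/n = 17190/4.2 = 4093 N.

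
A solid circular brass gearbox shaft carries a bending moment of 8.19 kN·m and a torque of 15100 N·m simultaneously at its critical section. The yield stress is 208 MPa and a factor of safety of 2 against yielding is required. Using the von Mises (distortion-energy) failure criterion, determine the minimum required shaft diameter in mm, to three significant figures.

σ_allow = σ_y/n = 208/2 = 104.0 MPa.
For a solid shaft σ_b = 32M/(πd³) and τ = 16T/(πd³), so the von Mises stress is σ' = (16/πd³)·√(4M²+3T²).
√(4M²+3T²) = √(4×(8.190×10^6)² + 3×(1.510×10^7)²) = 3.086×10^7 N·mm.
d³ = 16×3.086×10^7/(π×104.0) = 1.511×10^6 mm³.
d = 114.8 mm.

d = 115 mm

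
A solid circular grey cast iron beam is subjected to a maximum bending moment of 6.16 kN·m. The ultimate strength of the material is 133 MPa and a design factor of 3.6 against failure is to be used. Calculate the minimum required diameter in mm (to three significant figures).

σ_allow = 133/3.6 = 36.94 MPa.
For a solid circular section σ = 32M/(πd³), so d³ = 32M/(π σ_allow) = 32×6160000/(π×36.94) = 1.698×10^6 mm³.
d = 119.3 mm.

d = 119 mm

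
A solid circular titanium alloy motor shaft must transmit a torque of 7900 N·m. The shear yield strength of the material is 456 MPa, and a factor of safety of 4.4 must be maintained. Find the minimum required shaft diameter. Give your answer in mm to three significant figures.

d = 73.0 mm

Allowable shear stress τ_allow = 456/4.4 = 103.6 MPa.
For a solid shaft τ = 16T/(πd³), so d³ = 16T/(π τ_allow) = 16×7900000/(π×103.6) = 388200 mm³.
d = (388200)^(1/3) = 72.95 mm.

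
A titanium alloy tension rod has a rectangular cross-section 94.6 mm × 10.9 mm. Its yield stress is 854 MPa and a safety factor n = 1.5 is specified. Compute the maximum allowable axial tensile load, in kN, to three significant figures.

σ_allow = 854/1.5 = 569.3 MPa.
A = 94.6×10.9 = 1031 mm².
F_allow = σ_allow × A = 569.3×1031 = 587100 N.

F_allow = 587 kN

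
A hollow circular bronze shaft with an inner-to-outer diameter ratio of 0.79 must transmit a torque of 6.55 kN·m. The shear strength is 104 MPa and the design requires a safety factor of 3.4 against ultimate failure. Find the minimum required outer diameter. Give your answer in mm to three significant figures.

τ_allow = 104/3.4 = 30.59 MPa.
For a hollow shaft τ = 16T/[πd_o³(1−k⁴)] with k = 0.79, so 1−k⁴ = 0.6105.
d_o³ = 16T/[π τ_allow (1−k⁴)] = 16×6550000/(π×30.59×0.6105) = 1.786×10^6 mm³.
d_o = 121.3 mm.

d_o = 121 mm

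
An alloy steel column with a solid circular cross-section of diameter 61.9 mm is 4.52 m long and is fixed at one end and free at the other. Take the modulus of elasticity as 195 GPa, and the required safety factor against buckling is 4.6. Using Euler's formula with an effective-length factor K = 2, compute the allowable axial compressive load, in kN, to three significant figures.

P_allow = 3.69 kN

I = πd⁴/64 = π×61.9⁴/64 = 720700 mm⁴.
Effective length L_e = KL = 2×4.52 m = 9040 mm.
Euler critical load P_cr = π²EI/L_e² = π²×195000×720700/9040² = 16970 N.
P_allow = P_cr/n = 16970/4.6 = 3690 N.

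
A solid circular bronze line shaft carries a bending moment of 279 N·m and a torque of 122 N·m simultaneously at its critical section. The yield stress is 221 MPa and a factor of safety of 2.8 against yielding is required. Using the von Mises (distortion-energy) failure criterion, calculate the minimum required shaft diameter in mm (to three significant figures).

d = 33.8 mm

σ_allow = σ_y/n = 221/2.8 = 78.93 MPa.
For a solid shaft σ_b = 32M/(πd³) and τ = 16T/(πd³), so the von Mises stress is σ' = (16/πd³)·√(4M²+3T²).
√(4M²+3T²) = √(4×(279000)² + 3×(122000)²) = 596700 N·mm.
d³ = 16×596700/(π×78.93) = 38500 mm³.
d = 33.77 mm.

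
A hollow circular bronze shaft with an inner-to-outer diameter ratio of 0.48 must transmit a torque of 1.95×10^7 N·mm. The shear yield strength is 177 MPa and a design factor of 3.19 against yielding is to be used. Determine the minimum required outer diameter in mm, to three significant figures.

τ_allow = 177/3.19 = 55.49 MPa.
For a hollow shaft τ = 16T/[πd_o³(1−k⁴)] with k = 0.48, so 1−k⁴ = 0.9469.
d_o³ = 16T/[π τ_allow (1−k⁴)] = 16×1.9500×10^7/(π×55.49×0.9469) = 1.890×10^6 mm³.
d_o = 123.6 mm.

d_o = 124 mm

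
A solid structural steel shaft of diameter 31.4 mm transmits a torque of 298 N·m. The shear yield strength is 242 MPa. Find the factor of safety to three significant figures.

n = 4.94

τ = 16T/(πd³) = 16×298000/(π×31.4³) = 49.02 MPa.
n = τ_limit/τ = 242/49.02 = 4.936.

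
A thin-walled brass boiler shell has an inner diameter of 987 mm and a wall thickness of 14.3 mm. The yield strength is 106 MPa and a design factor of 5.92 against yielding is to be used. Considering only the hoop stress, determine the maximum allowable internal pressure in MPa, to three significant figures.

p_allow = 0.519 MPa

σ_allow = 106/5.92 = 17.91 MPa.
σ_h = pD/(2t) → p_allow = 2σ_allow t/D = 2×17.91×14.3/987 = 0.5188 MPa.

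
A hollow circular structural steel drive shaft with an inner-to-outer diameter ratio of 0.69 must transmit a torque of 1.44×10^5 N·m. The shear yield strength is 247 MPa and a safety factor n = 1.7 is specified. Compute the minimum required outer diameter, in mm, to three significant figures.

d_o = 187 mm

τ_allow = 247/1.7 = 145.3 MPa.
For a hollow shaft τ = 16T/[πd_o³(1−k⁴)] with k = 0.69, so 1−k⁴ = 0.7733.
d_o³ = 16T/[π τ_allow (1−k⁴)] = 16×1.4400×10^8/(π×145.3×0.7733) = 6.527×10^6 mm³.
d_o = 186.9 mm.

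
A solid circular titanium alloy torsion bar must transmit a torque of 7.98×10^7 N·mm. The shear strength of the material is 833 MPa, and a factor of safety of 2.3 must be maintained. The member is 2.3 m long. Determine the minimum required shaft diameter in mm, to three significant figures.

Allowable shear stress τ_allow = 833/2.3 = 362.2 MPa.
For a solid shaft τ = 16T/(πd³), so d³ = 16T/(π τ_allow) = 16×7.9800×10^7/(π×362.2) = 1.122×10^6 mm³.
d = (1.122×10^6)^(1/3) = 103.9 mm.

d = 104 mm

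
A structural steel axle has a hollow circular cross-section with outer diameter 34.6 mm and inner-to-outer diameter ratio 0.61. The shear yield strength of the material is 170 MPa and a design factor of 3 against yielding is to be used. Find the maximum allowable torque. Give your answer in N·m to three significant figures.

τ_allow = 170/3 = 56.67 MPa.
For a hollow shaft T_allow = τ_allow·πd_o³(1−k⁴)/16 with 1−k⁴ = 0.8615, so πd_o³(1−k⁴)/16 = 7007 mm³.
T_allow = 56.67×7007 = 397100 N·mm = 397.1 N·m.

T_allow = 397 N·m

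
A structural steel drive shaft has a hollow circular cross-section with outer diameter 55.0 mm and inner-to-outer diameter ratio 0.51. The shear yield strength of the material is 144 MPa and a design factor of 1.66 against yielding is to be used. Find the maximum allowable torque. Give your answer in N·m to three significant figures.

T_allow = 2640 N·m

τ_allow = 144/1.66 = 86.75 MPa.
For a hollow shaft T_allow = τ_allow·πd_o³(1−k⁴)/16 with 1−k⁴ = 0.9323, so πd_o³(1−k⁴)/16 = 30460 mm³.
T_allow = 86.75×30460 = 2.642×10^6 N·mm = 2642 N·m.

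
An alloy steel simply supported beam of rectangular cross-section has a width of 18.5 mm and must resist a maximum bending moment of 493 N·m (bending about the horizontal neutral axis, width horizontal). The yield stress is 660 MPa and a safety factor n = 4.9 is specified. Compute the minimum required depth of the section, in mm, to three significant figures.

h = 34.5 mm

σ_allow = 660/4.9 = 134.7 MPa.
For a rectangular section σ = 6M/(bh²), so h² = 6M/(b σ_allow) = 6×493000/(18.5×134.7) = 1187 mm².
h = 34.45 mm.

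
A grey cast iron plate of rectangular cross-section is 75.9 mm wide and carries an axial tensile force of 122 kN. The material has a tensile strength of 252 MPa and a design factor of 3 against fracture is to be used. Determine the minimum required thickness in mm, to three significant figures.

t = 19.1 mm

σ_allow = 252/3 = 84.00 MPa.
Required area A = F/σ_allow = 122000/84.00 = 1452 mm².
t = A/w = 1452/75.9 = 19.14 mm.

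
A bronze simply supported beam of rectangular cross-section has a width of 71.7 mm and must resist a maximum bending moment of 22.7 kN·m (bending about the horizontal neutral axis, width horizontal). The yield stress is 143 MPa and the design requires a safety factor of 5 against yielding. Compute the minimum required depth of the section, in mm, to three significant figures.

σ_allow = 143/5 = 28.60 MPa.
For a rectangular section σ = 6M/(bh²), so h² = 6M/(b σ_allow) = 6×2.2700×10^7/(71.7×28.60) = 66420 mm².
h = 257.7 mm.

h = 258 mm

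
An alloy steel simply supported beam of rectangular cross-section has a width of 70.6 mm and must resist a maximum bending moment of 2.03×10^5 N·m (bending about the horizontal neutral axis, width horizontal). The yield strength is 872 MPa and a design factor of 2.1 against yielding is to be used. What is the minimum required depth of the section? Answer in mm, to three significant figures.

h = 204 mm

σ_allow = 872/2.1 = 415.2 MPa.
For a rectangular section σ = 6M/(bh²), so h² = 6M/(b σ_allow) = 6×2.0300×10^8/(70.6×415.2) = 41550 mm².
h = 203.8 mm.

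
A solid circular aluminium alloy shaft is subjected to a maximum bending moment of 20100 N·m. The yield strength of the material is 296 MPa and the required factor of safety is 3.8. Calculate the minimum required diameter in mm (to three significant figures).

σ_allow = 296/3.8 = 77.89 MPa.
For a solid circular section σ = 32M/(πd³), so d³ = 32M/(π σ_allow) = 32×2.0100×10^7/(π×77.89) = 2.628×10^6 mm³.
d = 138.0 mm.

d = 138 mm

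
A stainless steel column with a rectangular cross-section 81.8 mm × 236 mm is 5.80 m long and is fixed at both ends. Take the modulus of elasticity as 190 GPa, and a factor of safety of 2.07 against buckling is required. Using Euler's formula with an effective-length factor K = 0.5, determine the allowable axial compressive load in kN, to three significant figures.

Buckling occurs about the weak axis: I_min = h·b³/12 = 236×81.8³/12 = 1.076×10^7 mm⁴ (b = 81.8 mm is the smaller dimension).
Effective length L_e = KL = 0.5×5.80 m = 2900 mm.
Euler critical load P_cr = π²EI/L_e² = π²×190000×1.076×10^7/2900² = 2.400×10^6 N.
P_allow = P_cr/n = 2.400×10^6/2.07 = 1.160×10^6 N.

P_allow = 1160 kN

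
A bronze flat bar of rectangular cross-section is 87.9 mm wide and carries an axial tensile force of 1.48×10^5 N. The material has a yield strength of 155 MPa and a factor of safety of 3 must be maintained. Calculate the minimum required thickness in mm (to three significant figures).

t = 32.6 mm

σ_allow = 155/3 = 51.67 MPa.
Required area A = F/σ_allow = 148000/51.67 = 2865 mm².
t = A/w = 2865/87.9 = 32.59 mm.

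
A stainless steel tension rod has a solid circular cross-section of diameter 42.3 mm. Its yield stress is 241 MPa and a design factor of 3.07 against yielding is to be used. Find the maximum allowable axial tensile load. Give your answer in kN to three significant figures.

F_allow = 110 kN

σ_allow = 241/3.07 = 78.50 MPa.
A = πd²/4 = π×42.3²/4 = 1405 mm².
F_allow = σ_allow × A = 78.50×1405 = 110300 N.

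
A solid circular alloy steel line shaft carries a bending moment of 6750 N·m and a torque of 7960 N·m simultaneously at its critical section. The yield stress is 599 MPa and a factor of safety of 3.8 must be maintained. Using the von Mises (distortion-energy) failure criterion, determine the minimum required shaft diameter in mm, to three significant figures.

d = 85.4 mm

σ_allow = σ_y/n = 599/3.8 = 157.6 MPa.
For a solid shaft σ_b = 32M/(πd³) and τ = 16T/(πd³), so the von Mises stress is σ' = (16/πd³)·√(4M²+3T²).
√(4M²+3T²) = √(4×(6.750×10^6)² + 3×(7.960×10^6)²) = 1.930×10^7 N·mm.
d³ = 16×1.930×10^7/(π×157.6) = 623400 mm³.
d = 85.43 mm.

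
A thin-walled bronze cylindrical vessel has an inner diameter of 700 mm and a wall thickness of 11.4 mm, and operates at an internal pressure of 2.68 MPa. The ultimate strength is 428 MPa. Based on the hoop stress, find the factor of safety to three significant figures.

σ_h = pD/(2t) = 2.68×700/(2×11.4) = 82.28 MPa.
n = 428/82.28 = 5.202.

n = 5.20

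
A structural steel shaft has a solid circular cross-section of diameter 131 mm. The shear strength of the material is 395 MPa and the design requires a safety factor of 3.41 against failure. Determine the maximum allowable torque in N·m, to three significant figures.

τ_allow = 395/3.41 = 115.8 MPa.
For a solid shaft T_allow = τ_allow·πd³/16; πd³/16 = π×131³/16 = 441400 mm³.
T_allow = 115.8×441400 = 5.113×10^7 N·mm = 51130 N·m.

T_allow = 51100 N·m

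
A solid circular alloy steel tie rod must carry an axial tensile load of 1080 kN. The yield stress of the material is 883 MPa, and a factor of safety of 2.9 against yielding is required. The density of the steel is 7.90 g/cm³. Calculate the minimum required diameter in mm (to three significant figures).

Allowable stress σ_allow = 883/2.9 = 304.5 MPa.
Required area A = F/σ_allow = 1080000/304.5 = 3547 mm².
A = πd²/4 → d = √(4A/π) = 67.20 mm.

d = 67.2 mm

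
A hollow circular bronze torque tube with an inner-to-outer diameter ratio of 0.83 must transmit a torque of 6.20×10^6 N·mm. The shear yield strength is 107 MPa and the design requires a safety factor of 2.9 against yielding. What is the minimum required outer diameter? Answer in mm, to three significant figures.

τ_allow = 107/2.9 = 36.90 MPa.
For a hollow shaft τ = 16T/[πd_o³(1−k⁴)] with k = 0.83, so 1−k⁴ = 0.5254.
d_o³ = 16T/[π τ_allow (1−k⁴)] = 16×6200000/(π×36.90×0.5254) = 1.629×10^6 mm³.
d_o = 117.7 mm.

d_o = 118 mm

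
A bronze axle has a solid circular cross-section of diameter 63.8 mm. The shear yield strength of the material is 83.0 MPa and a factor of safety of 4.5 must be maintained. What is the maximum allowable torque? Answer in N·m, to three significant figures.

T_allow = 940 N·m

τ_allow = 83.0/4.5 = 18.44 MPa.
For a solid shaft T_allow = τ_allow·πd³/16; πd³/16 = π×63.8³/16 = 50990 mm³.
T_allow = 18.44×50990 = 940500 N·mm = 940.5 N·m.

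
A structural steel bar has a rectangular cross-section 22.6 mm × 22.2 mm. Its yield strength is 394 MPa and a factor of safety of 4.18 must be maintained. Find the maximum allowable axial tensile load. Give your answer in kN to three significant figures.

σ_allow = 394/4.18 = 94.26 MPa.
A = 22.6×22.2 = 501.7 mm².
F_allow = σ_allow × A = 94.26×501.7 = 47290 N.

F_allow = 47.3 kN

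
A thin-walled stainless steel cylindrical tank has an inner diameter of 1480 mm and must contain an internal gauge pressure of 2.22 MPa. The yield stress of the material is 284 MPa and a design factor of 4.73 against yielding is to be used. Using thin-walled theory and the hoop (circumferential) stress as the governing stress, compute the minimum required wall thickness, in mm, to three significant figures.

σ_allow = 284/4.73 = 60.04 MPa.
Hoop stress σ_h = pD/(2t), so t = pD/(2σ_allow) = 2.22×1480/(2×60.04) = 27.36 mm.

t = 27.4 mm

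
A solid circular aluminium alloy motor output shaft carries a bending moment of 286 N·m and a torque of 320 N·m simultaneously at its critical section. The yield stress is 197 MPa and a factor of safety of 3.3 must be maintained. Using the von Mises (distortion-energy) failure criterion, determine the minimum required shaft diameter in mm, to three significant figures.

σ_allow = σ_y/n = 197/3.3 = 59.70 MPa.
For a solid shaft σ_b = 32M/(πd³) and τ = 16T/(πd³), so the von Mises stress is σ' = (16/πd³)·√(4M²+3T²).
√(4M²+3T²) = √(4×(286000)² + 3×(320000)²) = 796500 N·mm.
d³ = 16×796500/(π×59.70) = 67950 mm³.
d = 40.81 mm.

d = 40.8 mm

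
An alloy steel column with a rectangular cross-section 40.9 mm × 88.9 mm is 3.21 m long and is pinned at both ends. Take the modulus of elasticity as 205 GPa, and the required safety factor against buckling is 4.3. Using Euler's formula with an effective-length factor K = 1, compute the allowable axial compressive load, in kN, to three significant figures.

P_allow = 23.1 kN

Buckling occurs about the weak axis: I_min = h·b³/12 = 88.9×40.9³/12 = 506900 mm⁴ (b = 40.9 mm is the smaller dimension).
Effective length L_e = KL = 1×3.21 m = 3210 mm.
Euler critical load P_cr = π²EI/L_e² = π²×205000×506900/3210² = 99530 N.
P_allow = P_cr/n = 99530/4.3 = 23150 N.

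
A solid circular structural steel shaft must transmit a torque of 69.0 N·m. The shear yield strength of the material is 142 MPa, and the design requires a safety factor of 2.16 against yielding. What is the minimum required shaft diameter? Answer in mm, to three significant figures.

Allowable shear stress τ_allow = 142/2.16 = 65.74 MPa.
For a solid shaft τ = 16T/(πd³), so d³ = 16T/(π τ_allow) = 16×69000/(π×65.74) = 5345 mm³.
d = (5345)^(1/3) = 17.48 mm.

d = 17.5 mm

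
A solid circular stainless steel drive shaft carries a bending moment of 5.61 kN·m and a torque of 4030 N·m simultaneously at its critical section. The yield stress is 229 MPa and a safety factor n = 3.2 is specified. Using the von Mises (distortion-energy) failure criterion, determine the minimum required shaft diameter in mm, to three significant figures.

d = 98.0 mm

σ_allow = σ_y/n = 229/3.2 = 71.56 MPa.
For a solid shaft σ_b = 32M/(πd³) and τ = 16T/(πd³), so the von Mises stress is σ' = (16/πd³)·√(4M²+3T²).
√(4M²+3T²) = √(4×(5.610×10^6)² + 3×(4.030×10^6)²) = 1.321×10^7 N·mm.
d³ = 16×1.321×10^7/(π×71.56) = 940400 mm³.
d = 97.97 mm.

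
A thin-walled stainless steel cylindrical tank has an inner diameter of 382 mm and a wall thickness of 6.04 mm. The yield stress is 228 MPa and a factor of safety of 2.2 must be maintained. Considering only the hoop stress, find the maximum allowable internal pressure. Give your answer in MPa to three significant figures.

p_allow = 3.28 MPa

σ_allow = 228/2.2 = 103.6 MPa.
σ_h = pD/(2t) → p_allow = 2σ_allow t/D = 2×103.6×6.04/382 = 3.277 MPa.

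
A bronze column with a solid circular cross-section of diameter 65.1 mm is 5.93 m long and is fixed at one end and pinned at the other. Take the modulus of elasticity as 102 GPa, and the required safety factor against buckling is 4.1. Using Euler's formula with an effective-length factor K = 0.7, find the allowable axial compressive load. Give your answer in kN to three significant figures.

P_allow = 12.6 kN

I = πd⁴/64 = π×65.1⁴/64 = 881600 mm⁴.
Effective length L_e = KL = 0.7×5.93 m = 4151 mm.
Euler critical load P_cr = π²EI/L_e² = π²×102000×881600/4151² = 51510 N.
P_allow = P_cr/n = 51510/4.1 = 12560 N.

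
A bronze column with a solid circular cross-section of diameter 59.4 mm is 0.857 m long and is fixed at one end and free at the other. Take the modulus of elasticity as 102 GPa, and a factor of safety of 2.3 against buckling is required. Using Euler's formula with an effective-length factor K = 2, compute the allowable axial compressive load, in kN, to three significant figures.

I = πd⁴/64 = π×59.4⁴/64 = 611100 mm⁴.
Effective length L_e = KL = 2×0.857 m = 1714 mm.
Euler critical load P_cr = π²EI/L_e² = π²×102000×611100/1714² = 209400 N.
P_allow = P_cr/n = 209400/2.3 = 91050 N.

P_allow = 91.0 kN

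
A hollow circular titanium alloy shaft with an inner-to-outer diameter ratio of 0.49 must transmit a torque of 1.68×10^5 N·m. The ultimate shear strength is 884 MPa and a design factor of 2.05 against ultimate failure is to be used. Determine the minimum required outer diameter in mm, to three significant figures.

τ_allow = 884/2.05 = 431.2 MPa.
For a hollow shaft τ = 16T/[πd_o³(1−k⁴)] with k = 0.49, so 1−k⁴ = 0.9424.
d_o³ = 16T/[π τ_allow (1−k⁴)] = 16×1.6800×10^8/(π×431.2×0.9424) = 2.106×10^6 mm³.
d_o = 128.2 mm.

d_o = 128 mm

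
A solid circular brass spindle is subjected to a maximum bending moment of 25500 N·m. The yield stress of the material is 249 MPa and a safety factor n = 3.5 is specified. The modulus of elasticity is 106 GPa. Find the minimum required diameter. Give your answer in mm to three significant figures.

σ_allow = 249/3.5 = 71.14 MPa.
For a solid circular section σ = 32M/(πd³), so d³ = 32M/(π σ_allow) = 32×2.5500×10^7/(π×71.14) = 3.651×10^6 mm³.
d = 154.0 mm.

d = 154 mm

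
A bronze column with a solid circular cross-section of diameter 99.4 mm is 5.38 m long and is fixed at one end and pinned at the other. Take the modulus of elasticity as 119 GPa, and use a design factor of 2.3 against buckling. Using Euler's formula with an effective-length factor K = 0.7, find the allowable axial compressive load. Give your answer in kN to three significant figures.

P_allow = 173 kN

I = πd⁴/64 = π×99.4⁴/64 = 4.792×10^6 mm⁴.
Effective length L_e = KL = 0.7×5.38 m = 3766 mm.
Euler critical load P_cr = π²EI/L_e² = π²×119000×4.792×10^6/3766² = 396800 N.
P_allow = P_cr/n = 396800/2.3 = 172500 N.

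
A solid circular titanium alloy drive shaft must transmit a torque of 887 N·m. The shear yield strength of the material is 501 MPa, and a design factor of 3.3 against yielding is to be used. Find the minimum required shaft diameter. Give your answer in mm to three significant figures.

Allowable shear stress τ_allow = 501/3.3 = 151.8 MPa.
For a solid shaft τ = 16T/(πd³), so d³ = 16T/(π τ_allow) = 16×887000/(π×151.8) = 29760 mm³.
d = (29760)^(1/3) = 30.99 mm.

d = 31.0 mm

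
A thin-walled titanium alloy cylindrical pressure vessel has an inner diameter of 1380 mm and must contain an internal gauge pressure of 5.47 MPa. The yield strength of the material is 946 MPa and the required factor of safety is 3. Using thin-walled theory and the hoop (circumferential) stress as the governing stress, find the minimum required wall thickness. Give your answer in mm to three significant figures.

t = 12.0 mm

σ_allow = 946/3 = 315.3 MPa.
Hoop stress σ_h = pD/(2t), so t = pD/(2σ_allow) = 5.47×1380/(2×315.3) = 11.97 mm.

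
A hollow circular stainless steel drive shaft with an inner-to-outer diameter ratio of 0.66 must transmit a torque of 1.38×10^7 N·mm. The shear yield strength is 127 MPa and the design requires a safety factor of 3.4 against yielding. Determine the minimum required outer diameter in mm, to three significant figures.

τ_allow = 127/3.4 = 37.35 MPa.
For a hollow shaft τ = 16T/[πd_o³(1−k⁴)] with k = 0.66, so 1−k⁴ = 0.8103.
d_o³ = 16T/[π τ_allow (1−k⁴)] = 16×1.3800×10^7/(π×37.35×0.8103) = 2.322×10^6 mm³.
d_o = 132.4 mm.

d_o = 132 mm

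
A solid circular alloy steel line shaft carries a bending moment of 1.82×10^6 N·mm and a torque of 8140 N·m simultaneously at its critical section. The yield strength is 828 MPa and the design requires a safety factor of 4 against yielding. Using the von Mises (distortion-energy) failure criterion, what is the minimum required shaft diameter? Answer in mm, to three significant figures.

σ_allow = σ_y/n = 828/4 = 207.0 MPa.
For a solid shaft σ_b = 32M/(πd³) and τ = 16T/(πd³), so the von Mises stress is σ' = (16/πd³)·√(4M²+3T²).
√(4M²+3T²) = √(4×(1.820×10^6)² + 3×(8.140×10^6)²) = 1.456×10^7 N·mm.
d³ = 16×1.456×10^7/(π×207.0) = 358300 mm³.
d = 71.02 mm.

d = 71.0 mm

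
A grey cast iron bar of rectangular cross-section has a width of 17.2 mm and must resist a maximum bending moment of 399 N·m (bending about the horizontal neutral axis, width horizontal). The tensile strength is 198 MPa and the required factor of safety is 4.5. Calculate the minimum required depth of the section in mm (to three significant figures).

σ_allow = 198/4.5 = 44.00 MPa.
For a rectangular section σ = 6M/(bh²), so h² = 6M/(b σ_allow) = 6×399000/(17.2×44.00) = 3163 mm².
h = 56.24 mm.

h = 56.2 mm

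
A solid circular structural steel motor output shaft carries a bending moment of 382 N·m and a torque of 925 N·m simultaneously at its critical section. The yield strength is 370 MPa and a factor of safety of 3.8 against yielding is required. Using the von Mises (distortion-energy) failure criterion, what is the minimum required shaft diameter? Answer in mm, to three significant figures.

σ_allow = σ_y/n = 370/3.8 = 97.37 MPa.
For a solid shaft σ_b = 32M/(πd³) and τ = 16T/(πd³), so the von Mises stress is σ' = (16/πd³)·√(4M²+3T²).
√(4M²+3T²) = √(4×(382000)² + 3×(925000)²) = 1.775×10^6 N·mm.
d³ = 16×1.775×10^6/(π×97.37) = 92840 mm³.
d = 45.28 mm.

d = 45.3 mm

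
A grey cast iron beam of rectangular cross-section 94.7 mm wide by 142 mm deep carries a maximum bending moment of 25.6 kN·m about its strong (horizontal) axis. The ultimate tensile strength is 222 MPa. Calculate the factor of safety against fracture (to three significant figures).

n = 2.76

Section modulus S = bh²/6 = 94.7×142²/6 = 318300 mm³.
σ = M/S = 2.5600×10^7/318300 = 80.44 MPa.
n = 222/80.44 = 2.760.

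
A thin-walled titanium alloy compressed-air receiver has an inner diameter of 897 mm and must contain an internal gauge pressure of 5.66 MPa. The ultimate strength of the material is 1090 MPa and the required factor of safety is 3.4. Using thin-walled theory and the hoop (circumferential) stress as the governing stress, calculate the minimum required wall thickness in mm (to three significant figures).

σ_allow = 1090/3.4 = 320.6 MPa.
Hoop stress σ_h = pD/(2t), so t = pD/(2σ_allow) = 5.66×897/(2×320.6) = 7.918 mm.

t = 7.92 mm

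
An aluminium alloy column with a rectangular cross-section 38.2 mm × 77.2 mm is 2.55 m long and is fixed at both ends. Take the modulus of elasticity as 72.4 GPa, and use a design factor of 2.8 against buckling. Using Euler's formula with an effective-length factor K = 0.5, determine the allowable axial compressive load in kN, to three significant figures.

Buckling occurs about the weak axis: I_min = h·b³/12 = 77.2×38.2³/12 = 358600 mm⁴ (b = 38.2 mm is the smaller dimension).
Effective length L_e = KL = 0.5×2.55 m = 1275 mm.
Euler critical load P_cr = π²EI/L_e² = π²×72400×358600/1275² = 157600 N.
P_allow = P_cr/n = 157600/2.8 = 56300 N.

P_allow = 56.3 kN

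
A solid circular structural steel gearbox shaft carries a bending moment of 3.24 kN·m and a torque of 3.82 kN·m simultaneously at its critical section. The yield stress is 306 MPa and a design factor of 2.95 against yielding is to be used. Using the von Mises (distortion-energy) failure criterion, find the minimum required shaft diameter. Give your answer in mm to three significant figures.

d = 76.9 mm

σ_allow = σ_y/n = 306/2.95 = 103.7 MPa.
For a solid shaft σ_b = 32M/(πd³) and τ = 16T/(πd³), so the von Mises stress is σ' = (16/πd³)·√(4M²+3T²).
√(4M²+3T²) = √(4×(3.240×10^6)² + 3×(3.820×10^6)²) = 9.261×10^6 N·mm.
d³ = 16×9.261×10^6/(π×103.7) = 454700 mm³.
d = 76.90 mm.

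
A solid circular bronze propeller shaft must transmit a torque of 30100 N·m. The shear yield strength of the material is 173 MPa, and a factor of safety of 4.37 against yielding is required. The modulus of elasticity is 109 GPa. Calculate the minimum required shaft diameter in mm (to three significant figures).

d = 157 mm

Allowable shear stress τ_allow = 173/4.37 = 39.59 MPa.
For a solid shaft τ = 16T/(πd³), so d³ = 16T/(π τ_allow) = 16×3.0100×10^7/(π×39.59) = 3.872×10^6 mm³.
d = (3.872×10^6)^(1/3) = 157.0 mm.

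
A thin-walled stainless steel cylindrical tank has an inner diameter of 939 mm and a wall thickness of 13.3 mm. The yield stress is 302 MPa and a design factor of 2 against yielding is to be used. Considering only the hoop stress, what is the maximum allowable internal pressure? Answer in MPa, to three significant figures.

p_allow = 4.28 MPa

σ_allow = 302/2 = 151.0 MPa.
σ_h = pD/(2t) → p_allow = 2σ_allow t/D = 2×151.0×13.3/939 = 4.278 MPa.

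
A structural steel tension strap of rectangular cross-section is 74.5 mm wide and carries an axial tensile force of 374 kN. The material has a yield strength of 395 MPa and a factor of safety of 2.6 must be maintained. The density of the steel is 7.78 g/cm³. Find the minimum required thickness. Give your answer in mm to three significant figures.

t = 33.0 mm

σ_allow = 395/2.6 = 151.9 MPa.
Required area A = F/σ_allow = 374000/151.9 = 2462 mm².
t = A/w = 2462/74.5 = 33.04 mm.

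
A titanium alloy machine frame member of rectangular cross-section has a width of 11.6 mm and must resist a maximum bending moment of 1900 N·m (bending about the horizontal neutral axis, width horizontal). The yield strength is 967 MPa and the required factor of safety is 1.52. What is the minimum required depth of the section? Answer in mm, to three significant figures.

σ_allow = 967/1.52 = 636.2 MPa.
For a rectangular section σ = 6M/(bh²), so h² = 6M/(b σ_allow) = 6×1900000/(11.6×636.2) = 1545 mm².
h = 39.30 mm.

h = 39.3 mm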